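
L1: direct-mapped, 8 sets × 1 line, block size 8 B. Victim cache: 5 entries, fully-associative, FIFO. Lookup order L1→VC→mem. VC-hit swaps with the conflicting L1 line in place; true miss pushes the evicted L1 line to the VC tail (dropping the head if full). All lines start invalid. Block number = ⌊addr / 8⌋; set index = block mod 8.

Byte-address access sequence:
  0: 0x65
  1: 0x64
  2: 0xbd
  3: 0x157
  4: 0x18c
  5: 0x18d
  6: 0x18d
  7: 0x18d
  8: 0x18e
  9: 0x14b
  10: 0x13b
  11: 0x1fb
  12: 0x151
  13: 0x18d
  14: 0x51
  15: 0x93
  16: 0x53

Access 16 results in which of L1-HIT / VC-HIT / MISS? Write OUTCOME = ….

OUTCOME = VC-HIT

#0 0x65→b12/s4 MISS; vc=[]
#1 0x64→b12/s4 L1-HIT; vc=[]
#2 0xbd→b23/s7 MISS; vc=[]
#3 0x157→b42/s2 MISS; vc=[]
#4 0x18c→b49/s1 MISS; vc=[]
#5 0x18d→b49/s1 L1-HIT; vc=[]
#6 0x18d→b49/s1 L1-HIT; vc=[]
#7 0x18d→b49/s1 L1-HIT; vc=[]
#8 0x18e→b49/s1 L1-HIT; vc=[]
#9 0x14b→b41/s1 MISS; vc=[49]
#10 0x13b→b39/s7 MISS; vc=[49,23]
#11 0x1fb→b63/s7 MISS; vc=[49,23,39]
#12 0x151→b42/s2 L1-HIT; vc=[49,23,39]
#13 0x18d→b49/s1 VC-HIT; vc=[41,23,39]
#14 0x51→b10/s2 MISS; vc=[41,23,39,42]
#15 0x93→b18/s2 MISS; vc=[41,23,39,42,10]
#16 0x53→b10/s2 VC-HIT; vc=[41,23,39,42,18]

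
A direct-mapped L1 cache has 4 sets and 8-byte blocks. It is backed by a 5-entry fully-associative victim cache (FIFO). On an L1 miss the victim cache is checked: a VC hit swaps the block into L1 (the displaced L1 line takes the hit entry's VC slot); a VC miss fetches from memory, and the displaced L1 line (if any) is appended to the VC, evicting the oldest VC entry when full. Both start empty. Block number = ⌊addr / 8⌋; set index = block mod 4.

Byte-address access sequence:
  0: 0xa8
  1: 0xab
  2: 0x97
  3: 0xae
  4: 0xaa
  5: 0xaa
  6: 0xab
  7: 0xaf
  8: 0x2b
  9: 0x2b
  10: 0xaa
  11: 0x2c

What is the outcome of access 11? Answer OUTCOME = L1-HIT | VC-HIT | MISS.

#0 0xa8→b21/s1 MISS; vc=[]
#1 0xab→b21/s1 L1-HIT; vc=[]
#2 0x97→b18/s2 MISS; vc=[]
#3 0xae→b21/s1 L1-HIT; vc=[]
#4 0xaa→b21/s1 L1-HIT; vc=[]
#5 0xaa→b21/s1 L1-HIT; vc=[]
#6 0xab→b21/s1 L1-HIT; vc=[]
#7 0xaf→b21/s1 L1-HIT; vc=[]
#8 0x2b→b5/s1 MISS; vc=[21]
#9 0x2b→b5/s1 L1-HIT; vc=[21]
#10 0xaa→b21/s1 VC-HIT; vc=[5]
#11 0x2c→b5/s1 VC-HIT; vc=[21]

OUTCOME = VC-HIT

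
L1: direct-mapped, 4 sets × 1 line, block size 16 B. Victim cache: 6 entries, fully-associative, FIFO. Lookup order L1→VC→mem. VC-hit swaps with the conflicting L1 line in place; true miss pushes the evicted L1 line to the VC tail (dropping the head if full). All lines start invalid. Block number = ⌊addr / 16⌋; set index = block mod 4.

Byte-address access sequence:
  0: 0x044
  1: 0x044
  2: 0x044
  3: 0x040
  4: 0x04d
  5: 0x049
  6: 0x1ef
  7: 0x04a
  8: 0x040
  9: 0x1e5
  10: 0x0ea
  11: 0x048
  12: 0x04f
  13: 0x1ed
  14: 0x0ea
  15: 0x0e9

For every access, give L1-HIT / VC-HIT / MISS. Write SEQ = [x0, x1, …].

SEQ = [MISS, L1-HIT, L1-HIT, L1-HIT, L1-HIT, L1-HIT, MISS, L1-HIT, L1-HIT, L1-HIT, MISS, L1-HIT, L1-HIT, VC-HIT, VC-HIT, L1-HIT]

  [0] addr=0x44 blk=4 s=0: MISS | VC []
  [1] addr=0x44 blk=4 s=0: L1-HIT | VC []
  [2] addr=0x44 blk=4 s=0: L1-HIT | VC []
  [3] addr=0x40 blk=4 s=0: L1-HIT | VC []
  [4] addr=0x4d blk=4 s=0: L1-HIT | VC []
  [5] addr=0x49 blk=4 s=0: L1-HIT | VC []
  [6] addr=0x1ef blk=30 s=2: MISS | VC []
  [7] addr=0x4a blk=4 s=0: L1-HIT | VC []
  [8] addr=0x40 blk=4 s=0: L1-HIT | VC []
  [9] addr=0x1e5 blk=30 s=2: L1-HIT | VC []
  [10] addr=0xea blk=14 s=2: MISS | VC [30]
  [11] addr=0x48 blk=4 s=0: L1-HIT | VC [30]
  [12] addr=0x4f blk=4 s=0: L1-HIT | VC [30]
  [13] addr=0x1ed blk=30 s=2: VC-HIT | VC [14]
  [14] addr=0xea blk=14 s=2: VC-HIT | VC [30]
  [15] addr=0xe9 blk=14 s=2: L1-HIT | VC [30]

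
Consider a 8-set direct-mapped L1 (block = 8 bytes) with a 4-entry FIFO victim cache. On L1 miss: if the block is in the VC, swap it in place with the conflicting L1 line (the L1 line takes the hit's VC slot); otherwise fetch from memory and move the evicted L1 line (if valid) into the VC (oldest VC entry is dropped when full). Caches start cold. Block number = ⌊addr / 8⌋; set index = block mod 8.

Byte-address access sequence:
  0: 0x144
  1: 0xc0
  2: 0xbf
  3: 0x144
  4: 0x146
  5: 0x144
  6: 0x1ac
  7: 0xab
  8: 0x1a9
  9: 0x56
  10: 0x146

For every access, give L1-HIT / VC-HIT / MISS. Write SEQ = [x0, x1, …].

SEQ = [MISS, MISS, MISS, VC-HIT, L1-HIT, L1-HIT, MISS, MISS, VC-HIT, MISS, L1-HIT]

0: 0x144 (blk 40, set 0) → MISS  vc=[]
1: 0xc0 (blk 24, set 0) → MISS  vc=[40]
2: 0xbf (blk 23, set 7) → MISS  vc=[40]
3: 0x144 (blk 40, set 0) → VC-HIT  vc=[24]
4: 0x146 (blk 40, set 0) → L1-HIT  vc=[24]
5: 0x144 (blk 40, set 0) → L1-HIT  vc=[24]
6: 0x1ac (blk 53, set 5) → MISS  vc=[24]
7: 0xab (blk 21, set 5) → MISS  vc=[24, 53]
8: 0x1a9 (blk 53, set 5) → VC-HIT  vc=[24, 21]
9: 0x56 (blk 10, set 2) → MISS  vc=[24, 21]
10: 0x146 (blk 40, set 0) → L1-HIT  vc=[24, 21]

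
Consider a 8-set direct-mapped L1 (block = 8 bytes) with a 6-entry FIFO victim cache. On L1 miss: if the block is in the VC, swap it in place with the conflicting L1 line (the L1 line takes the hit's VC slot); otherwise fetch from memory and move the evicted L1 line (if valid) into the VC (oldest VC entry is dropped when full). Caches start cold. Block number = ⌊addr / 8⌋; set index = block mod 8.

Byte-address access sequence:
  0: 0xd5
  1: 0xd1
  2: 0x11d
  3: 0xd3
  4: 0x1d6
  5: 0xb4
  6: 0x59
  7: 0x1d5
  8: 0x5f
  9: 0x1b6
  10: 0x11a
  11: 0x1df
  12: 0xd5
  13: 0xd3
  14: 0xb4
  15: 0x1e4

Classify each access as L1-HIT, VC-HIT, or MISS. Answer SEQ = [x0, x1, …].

SEQ = [MISS, L1-HIT, MISS, L1-HIT, MISS, MISS, MISS, L1-HIT, L1-HIT, MISS, VC-HIT, MISS, VC-HIT, L1-HIT, VC-HIT, MISS]

#0 0xd5→b26/s2 MISS; vc=[]
#1 0xd1→b26/s2 L1-HIT; vc=[]
#2 0x11d→b35/s3 MISS; vc=[]
#3 0xd3→b26/s2 L1-HIT; vc=[]
#4 0x1d6→b58/s2 MISS; vc=[26]
#5 0xb4→b22/s6 MISS; vc=[26]
#6 0x59→b11/s3 MISS; vc=[26,35]
#7 0x1d5→b58/s2 L1-HIT; vc=[26,35]
#8 0x5f→b11/s3 L1-HIT; vc=[26,35]
#9 0x1b6→b54/s6 MISS; vc=[26,35,22]
#10 0x11a→b35/s3 VC-HIT; vc=[26,11,22]
#11 0x1df→b59/s3 MISS; vc=[26,11,22,35]
#12 0xd5→b26/s2 VC-HIT; vc=[58,11,22,35]
#13 0xd3→b26/s2 L1-HIT; vc=[58,11,22,35]
#14 0xb4→b22/s6 VC-HIT; vc=[58,11,54,35]
#15 0x1e4→b60/s4 MISS; vc=[58,11,54,35]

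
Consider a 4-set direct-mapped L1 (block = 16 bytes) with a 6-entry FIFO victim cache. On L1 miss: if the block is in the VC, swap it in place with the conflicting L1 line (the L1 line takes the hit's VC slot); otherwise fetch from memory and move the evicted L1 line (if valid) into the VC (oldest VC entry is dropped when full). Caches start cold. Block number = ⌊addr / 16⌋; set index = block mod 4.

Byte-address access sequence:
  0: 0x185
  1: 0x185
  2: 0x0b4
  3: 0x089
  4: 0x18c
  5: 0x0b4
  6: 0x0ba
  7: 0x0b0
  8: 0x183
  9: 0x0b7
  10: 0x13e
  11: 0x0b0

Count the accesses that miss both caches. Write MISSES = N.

MISSES = 4

  [0] addr=0x185 blk=24 s=0: MISS | VC []
  [1] addr=0x185 blk=24 s=0: L1-HIT | VC []
  [2] addr=0xb4 blk=11 s=3: MISS | VC []
  [3] addr=0x89 blk=8 s=0: MISS | VC [24]
  [4] addr=0x18c blk=24 s=0: VC-HIT | VC [8]
  [5] addr=0xb4 blk=11 s=3: L1-HIT | VC [8]
  [6] addr=0xba blk=11 s=3: L1-HIT | VC [8]
  [7] addr=0xb0 blk=11 s=3: L1-HIT | VC [8]
  [8] addr=0x183 blk=24 s=0: L1-HIT | VC [8]
  [9] addr=0xb7 blk=11 s=3: L1-HIT | VC [8]
  [10] addr=0x13e blk=19 s=3: MISS | VC [8, 11]
  [11] addr=0xb0 blk=11 s=3: VC-HIT | VC [8, 19]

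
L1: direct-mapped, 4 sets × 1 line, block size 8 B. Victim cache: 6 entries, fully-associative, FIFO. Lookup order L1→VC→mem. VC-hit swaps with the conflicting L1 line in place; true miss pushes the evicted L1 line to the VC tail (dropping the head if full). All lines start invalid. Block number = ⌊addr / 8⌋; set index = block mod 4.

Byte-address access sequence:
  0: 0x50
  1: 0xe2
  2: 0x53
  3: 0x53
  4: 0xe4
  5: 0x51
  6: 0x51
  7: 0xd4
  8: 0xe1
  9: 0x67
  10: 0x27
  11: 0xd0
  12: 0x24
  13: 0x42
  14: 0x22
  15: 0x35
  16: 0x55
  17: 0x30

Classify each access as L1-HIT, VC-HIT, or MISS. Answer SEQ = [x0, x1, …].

0: 0x50 (blk 10, set 2) → MISS  vc=[]
1: 0xe2 (blk 28, set 0) → MISS  vc=[]
2: 0x53 (blk 10, set 2) → L1-HIT  vc=[]
3: 0x53 (blk 10, set 2) → L1-HIT  vc=[]
4: 0xe4 (blk 28, set 0) → L1-HIT  vc=[]
5: 0x51 (blk 10, set 2) → L1-HIT  vc=[]
6: 0x51 (blk 10, set 2) → L1-HIT  vc=[]
7: 0xd4 (blk 26, set 2) → MISS  vc=[10]
8: 0xe1 (blk 28, set 0) → L1-HIT  vc=[10]
9: 0x67 (blk 12, set 0) → MISS  vc=[10, 28]
10: 0x27 (blk 4, set 0) → MISS  vc=[10, 28, 12]
11: 0xd0 (blk 26, set 2) → L1-HIT  vc=[10, 28, 12]
12: 0x24 (blk 4, set 0) → L1-HIT  vc=[10, 28, 12]
13: 0x42 (blk 8, set 0) → MISS  vc=[10, 28, 12, 4]
14: 0x22 (blk 4, set 0) → VC-HIT  vc=[10, 28, 12, 8]
15: 0x35 (blk 6, set 2) → MISS  vc=[10, 28, 12, 8, 26]
16: 0x55 (blk 10, set 2) → VC-HIT  vc=[6, 28, 12, 8, 26]
17: 0x30 (blk 6, set 2) → VC-HIT  vc=[10, 28, 12, 8, 26]

SEQ = [MISS, MISS, L1-HIT, L1-HIT, L1-HIT, L1-HIT, L1-HIT, MISS, L1-HIT, MISS, MISS, L1-HIT, L1-HIT, MISS, VC-HIT, MISS, VC-HIT, VC-HIT]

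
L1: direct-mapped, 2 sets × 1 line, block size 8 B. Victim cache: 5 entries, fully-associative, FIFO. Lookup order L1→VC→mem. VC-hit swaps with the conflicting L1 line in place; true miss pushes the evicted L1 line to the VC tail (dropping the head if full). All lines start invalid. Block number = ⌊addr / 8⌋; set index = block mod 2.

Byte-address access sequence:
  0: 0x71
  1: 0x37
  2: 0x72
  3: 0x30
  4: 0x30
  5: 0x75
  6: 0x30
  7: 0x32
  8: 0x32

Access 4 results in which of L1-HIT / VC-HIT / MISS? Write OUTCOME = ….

  [0] addr=0x71 blk=14 s=0: MISS | VC []
  [1] addr=0x37 blk=6 s=0: MISS | VC [14]
  [2] addr=0x72 blk=14 s=0: VC-HIT | VC [6]
  [3] addr=0x30 blk=6 s=0: VC-HIT | VC [14]
  [4] addr=0x30 blk=6 s=0: L1-HIT | VC [14]
  [5] addr=0x75 blk=14 s=0: VC-HIT | VC [6]
  [6] addr=0x30 blk=6 s=0: VC-HIT | VC [14]
  [7] addr=0x32 blk=6 s=0: L1-HIT | VC [14]
  [8] addr=0x32 blk=6 s=0: L1-HIT | VC [14]

OUTCOME = L1-HIT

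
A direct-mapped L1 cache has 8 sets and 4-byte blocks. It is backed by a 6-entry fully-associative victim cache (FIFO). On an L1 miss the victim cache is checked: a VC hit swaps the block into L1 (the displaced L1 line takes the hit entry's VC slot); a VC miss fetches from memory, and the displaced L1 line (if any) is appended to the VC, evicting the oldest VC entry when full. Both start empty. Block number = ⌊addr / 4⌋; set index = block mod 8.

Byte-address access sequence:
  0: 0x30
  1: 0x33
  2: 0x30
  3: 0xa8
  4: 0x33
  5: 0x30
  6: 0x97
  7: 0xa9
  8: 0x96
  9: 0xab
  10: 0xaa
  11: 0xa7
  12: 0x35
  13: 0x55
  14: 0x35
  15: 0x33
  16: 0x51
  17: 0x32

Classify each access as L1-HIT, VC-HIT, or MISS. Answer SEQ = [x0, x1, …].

  [0] addr=0x30 blk=12 s=4: MISS | VC []
  [1] addr=0x33 blk=12 s=4: L1-HIT | VC []
  [2] addr=0x30 blk=12 s=4: L1-HIT | VC []
  [3] addr=0xa8 blk=42 s=2: MISS | VC []
  [4] addr=0x33 blk=12 s=4: L1-HIT | VC []
  [5] addr=0x30 blk=12 s=4: L1-HIT | VC []
  [6] addr=0x97 blk=37 s=5: MISS | VC []
  [7] addr=0xa9 blk=42 s=2: L1-HIT | VC []
  [8] addr=0x96 blk=37 s=5: L1-HIT | VC []
  [9] addr=0xab blk=42 s=2: L1-HIT | VC []
  [10] addr=0xaa blk=42 s=2: L1-HIT | VC []
  [11] addr=0xa7 blk=41 s=1: MISS | VC []
  [12] addr=0x35 blk=13 s=5: MISS | VC [37]
  [13] addr=0x55 blk=21 s=5: MISS | VC [37, 13]
  [14] addr=0x35 blk=13 s=5: VC-HIT | VC [37, 21]
  [15] addr=0x33 blk=12 s=4: L1-HIT | VC [37, 21]
  [16] addr=0x51 blk=20 s=4: MISS | VC [37, 21, 12]
  [17] addr=0x32 blk=12 s=4: VC-HIT | VC [37, 21, 20]

SEQ = [MISS, L1-HIT, L1-HIT, MISS, L1-HIT, L1-HIT, MISS, L1-HIT, L1-HIT, L1-HIT, L1-HIT, MISS, MISS, MISS, VC-HIT, L1-HIT, MISS, VC-HIT]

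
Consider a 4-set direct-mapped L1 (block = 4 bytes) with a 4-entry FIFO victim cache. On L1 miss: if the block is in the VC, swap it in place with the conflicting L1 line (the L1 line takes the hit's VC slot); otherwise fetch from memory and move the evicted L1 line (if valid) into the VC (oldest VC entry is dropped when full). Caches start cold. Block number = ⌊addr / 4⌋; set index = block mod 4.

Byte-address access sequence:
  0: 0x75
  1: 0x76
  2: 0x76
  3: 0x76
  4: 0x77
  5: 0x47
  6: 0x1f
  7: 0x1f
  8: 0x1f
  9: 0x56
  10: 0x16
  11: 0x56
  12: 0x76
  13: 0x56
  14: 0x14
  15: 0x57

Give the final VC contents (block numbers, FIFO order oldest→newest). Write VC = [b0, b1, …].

0: 0x75 (blk 29, set 1) → MISS  vc=[]
1: 0x76 (blk 29, set 1) → L1-HIT  vc=[]
2: 0x76 (blk 29, set 1) → L1-HIT  vc=[]
3: 0x76 (blk 29, set 1) → L1-HIT  vc=[]
4: 0x77 (blk 29, set 1) → L1-HIT  vc=[]
5: 0x47 (blk 17, set 1) → MISS  vc=[29]
6: 0x1f (blk 7, set 3) → MISS  vc=[29]
7: 0x1f (blk 7, set 3) → L1-HIT  vc=[29]
8: 0x1f (blk 7, set 3) → L1-HIT  vc=[29]
9: 0x56 (blk 21, set 1) → MISS  vc=[29, 17]
10: 0x16 (blk 5, set 1) → MISS  vc=[29, 17, 21]
11: 0x56 (blk 21, set 1) → VC-HIT  vc=[29, 17, 5]
12: 0x76 (blk 29, set 1) → VC-HIT  vc=[21, 17, 5]
13: 0x56 (blk 21, set 1) → VC-HIT  vc=[29, 17, 5]
14: 0x14 (blk 5, set 1) → VC-HIT  vc=[29, 17, 21]
15: 0x57 (blk 21, set 1) → VC-HIT  vc=[29, 17, 5]

VC = [29, 17, 5]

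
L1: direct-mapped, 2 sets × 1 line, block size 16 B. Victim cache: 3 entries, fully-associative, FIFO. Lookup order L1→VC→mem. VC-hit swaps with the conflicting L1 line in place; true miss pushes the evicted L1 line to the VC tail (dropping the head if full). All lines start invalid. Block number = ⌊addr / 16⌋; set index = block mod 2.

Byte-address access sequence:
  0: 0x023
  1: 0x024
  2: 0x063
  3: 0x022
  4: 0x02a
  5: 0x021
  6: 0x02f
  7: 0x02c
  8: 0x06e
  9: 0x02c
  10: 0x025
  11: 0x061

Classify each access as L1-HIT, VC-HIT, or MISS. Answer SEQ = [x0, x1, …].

  [0] addr=0x23 blk=2 s=0: MISS | VC []
  [1] addr=0x24 blk=2 s=0: L1-HIT | VC []
  [2] addr=0x63 blk=6 s=0: MISS | VC [2]
  [3] addr=0x22 blk=2 s=0: VC-HIT | VC [6]
  [4] addr=0x2a blk=2 s=0: L1-HIT | VC [6]
  [5] addr=0x21 blk=2 s=0: L1-HIT | VC [6]
  [6] addr=0x2f blk=2 s=0: L1-HIT | VC [6]
  [7] addr=0x2c blk=2 s=0: L1-HIT | VC [6]
  [8] addr=0x6e blk=6 s=0: VC-HIT | VC [2]
  [9] addr=0x2c blk=2 s=0: VC-HIT | VC [6]
  [10] addr=0x25 blk=2 s=0: L1-HIT | VC [6]
  [11] addr=0x61 blk=6 s=0: VC-HIT | VC [2]

SEQ = [MISS, L1-HIT, MISS, VC-HIT, L1-HIT, L1-HIT, L1-HIT, L1-HIT, VC-HIT, VC-HIT, L1-HIT, VC-HIT]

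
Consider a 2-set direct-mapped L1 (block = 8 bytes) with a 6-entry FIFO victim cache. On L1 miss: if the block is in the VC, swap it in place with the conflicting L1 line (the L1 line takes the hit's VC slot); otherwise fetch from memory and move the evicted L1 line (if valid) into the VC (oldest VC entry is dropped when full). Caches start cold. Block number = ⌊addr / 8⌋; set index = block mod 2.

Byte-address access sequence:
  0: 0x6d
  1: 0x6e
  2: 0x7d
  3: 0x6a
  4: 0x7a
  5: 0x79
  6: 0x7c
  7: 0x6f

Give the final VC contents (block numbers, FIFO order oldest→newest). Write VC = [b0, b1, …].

  [0] addr=0x6d blk=13 s=1: MISS | VC []
  [1] addr=0x6e blk=13 s=1: L1-HIT | VC []
  [2] addr=0x7d blk=15 s=1: MISS | VC [13]
  [3] addr=0x6a blk=13 s=1: VC-HIT | VC [15]
  [4] addr=0x7a blk=15 s=1: VC-HIT | VC [13]
  [5] addr=0x79 blk=15 s=1: L1-HIT | VC [13]
  [6] addr=0x7c blk=15 s=1: L1-HIT | VC [13]
  [7] addr=0x6f blk=13 s=1: VC-HIT | VC [15]

VC = [15]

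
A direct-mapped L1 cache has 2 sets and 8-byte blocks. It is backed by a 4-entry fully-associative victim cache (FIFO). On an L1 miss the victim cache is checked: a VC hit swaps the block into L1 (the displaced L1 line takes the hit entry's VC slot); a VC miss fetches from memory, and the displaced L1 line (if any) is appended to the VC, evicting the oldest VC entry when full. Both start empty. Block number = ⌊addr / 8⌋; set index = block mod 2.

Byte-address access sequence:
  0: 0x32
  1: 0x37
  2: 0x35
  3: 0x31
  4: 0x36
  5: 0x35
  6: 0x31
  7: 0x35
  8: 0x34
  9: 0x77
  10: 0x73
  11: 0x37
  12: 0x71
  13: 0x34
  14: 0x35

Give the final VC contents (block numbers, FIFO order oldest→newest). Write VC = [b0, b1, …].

VC = [14]

  [0] addr=0x32 blk=6 s=0: MISS | VC []
  [1] addr=0x37 blk=6 s=0: L1-HIT | VC []
  [2] addr=0x35 blk=6 s=0: L1-HIT | VC []
  [3] addr=0x31 blk=6 s=0: L1-HIT | VC []
  [4] addr=0x36 blk=6 s=0: L1-HIT | VC []
  [5] addr=0x35 blk=6 s=0: L1-HIT | VC []
  [6] addr=0x31 blk=6 s=0: L1-HIT | VC []
  [7] addr=0x35 blk=6 s=0: L1-HIT | VC []
  [8] addr=0x34 blk=6 s=0: L1-HIT | VC []
  [9] addr=0x77 blk=14 s=0: MISS | VC [6]
  [10] addr=0x73 blk=14 s=0: L1-HIT | VC [6]
  [11] addr=0x37 blk=6 s=0: VC-HIT | VC [14]
  [12] addr=0x71 blk=14 s=0: VC-HIT | VC [6]
  [13] addr=0x34 blk=6 s=0: VC-HIT | VC [14]
  [14] addr=0x35 blk=6 s=0: L1-HIT | VC [14]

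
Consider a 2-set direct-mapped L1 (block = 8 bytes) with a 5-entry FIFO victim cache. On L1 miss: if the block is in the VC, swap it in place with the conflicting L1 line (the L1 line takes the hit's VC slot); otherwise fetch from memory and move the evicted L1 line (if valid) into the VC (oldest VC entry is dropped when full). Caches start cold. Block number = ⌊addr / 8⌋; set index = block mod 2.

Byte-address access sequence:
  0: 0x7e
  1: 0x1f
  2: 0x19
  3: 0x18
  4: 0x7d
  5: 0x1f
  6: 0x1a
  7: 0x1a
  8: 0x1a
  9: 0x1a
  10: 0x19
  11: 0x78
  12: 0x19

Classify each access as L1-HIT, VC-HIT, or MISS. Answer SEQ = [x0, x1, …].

0: 0x7e (blk 15, set 1) → MISS  vc=[]
1: 0x1f (blk 3, set 1) → MISS  vc=[15]
2: 0x19 (blk 3, set 1) → L1-HIT  vc=[15]
3: 0x18 (blk 3, set 1) → L1-HIT  vc=[15]
4: 0x7d (blk 15, set 1) → VC-HIT  vc=[3]
5: 0x1f (blk 3, set 1) → VC-HIT  vc=[15]
6: 0x1a (blk 3, set 1) → L1-HIT  vc=[15]
7: 0x1a (blk 3, set 1) → L1-HIT  vc=[15]
8: 0x1a (blk 3, set 1) → L1-HIT  vc=[15]
9: 0x1a (blk 3, set 1) → L1-HIT  vc=[15]
10: 0x19 (blk 3, set 1) → L1-HIT  vc=[15]
11: 0x78 (blk 15, set 1) → VC-HIT  vc=[3]
12: 0x19 (blk 3, set 1) → VC-HIT  vc=[15]

SEQ = [MISS, MISS, L1-HIT, L1-HIT, VC-HIT, VC-HIT, L1-HIT, L1-HIT, L1-HIT, L1-HIT, L1-HIT, VC-HIT, VC-HIT]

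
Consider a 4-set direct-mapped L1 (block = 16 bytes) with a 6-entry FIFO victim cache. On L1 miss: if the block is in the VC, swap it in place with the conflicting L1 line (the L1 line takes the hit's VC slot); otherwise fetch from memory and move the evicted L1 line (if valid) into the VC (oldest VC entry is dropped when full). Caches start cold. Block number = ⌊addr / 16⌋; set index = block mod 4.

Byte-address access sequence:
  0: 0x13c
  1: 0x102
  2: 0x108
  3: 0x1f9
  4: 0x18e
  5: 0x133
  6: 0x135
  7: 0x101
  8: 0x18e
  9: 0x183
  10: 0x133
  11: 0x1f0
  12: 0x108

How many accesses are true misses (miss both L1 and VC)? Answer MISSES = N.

MISSES = 4

  [0] addr=0x13c blk=19 s=3: MISS | VC []
  [1] addr=0x102 blk=16 s=0: MISS | VC []
  [2] addr=0x108 blk=16 s=0: L1-HIT | VC []
  [3] addr=0x1f9 blk=31 s=3: MISS | VC [19]
  [4] addr=0x18e blk=24 s=0: MISS | VC [19, 16]
  [5] addr=0x133 blk=19 s=3: VC-HIT | VC [31, 16]
  [6] addr=0x135 blk=19 s=3: L1-HIT | VC [31, 16]
  [7] addr=0x101 blk=16 s=0: VC-HIT | VC [31, 24]
  [8] addr=0x18e blk=24 s=0: VC-HIT | VC [31, 16]
  [9] addr=0x183 blk=24 s=0: L1-HIT | VC [31, 16]
  [10] addr=0x133 blk=19 s=3: L1-HIT | VC [31, 16]
  [11] addr=0x1f0 blk=31 s=3: VC-HIT | VC [19, 16]
  [12] addr=0x108 blk=16 s=0: VC-HIT | VC [19, 24]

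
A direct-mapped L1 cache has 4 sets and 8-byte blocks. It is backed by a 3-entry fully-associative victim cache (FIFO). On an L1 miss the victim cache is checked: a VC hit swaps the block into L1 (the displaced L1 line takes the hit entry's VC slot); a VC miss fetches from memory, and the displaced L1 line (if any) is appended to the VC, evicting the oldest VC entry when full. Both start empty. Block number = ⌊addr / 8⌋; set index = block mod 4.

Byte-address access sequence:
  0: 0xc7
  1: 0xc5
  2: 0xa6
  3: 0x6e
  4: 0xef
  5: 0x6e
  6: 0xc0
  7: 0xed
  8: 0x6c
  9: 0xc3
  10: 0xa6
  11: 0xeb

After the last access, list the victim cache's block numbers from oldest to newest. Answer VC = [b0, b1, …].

#0 0xc7→b24/s0 MISS; vc=[]
#1 0xc5→b24/s0 L1-HIT; vc=[]
#2 0xa6→b20/s0 MISS; vc=[24]
#3 0x6e→b13/s1 MISS; vc=[24]
#4 0xef→b29/s1 MISS; vc=[24,13]
#5 0x6e→b13/s1 VC-HIT; vc=[24,29]
#6 0xc0→b24/s0 VC-HIT; vc=[20,29]
#7 0xed→b29/s1 VC-HIT; vc=[20,13]
#8 0x6c→b13/s1 VC-HIT; vc=[20,29]
#9 0xc3→b24/s0 L1-HIT; vc=[20,29]
#10 0xa6→b20/s0 VC-HIT; vc=[24,29]
#11 0xeb→b29/s1 VC-HIT; vc=[24,13]

VC = [24, 13]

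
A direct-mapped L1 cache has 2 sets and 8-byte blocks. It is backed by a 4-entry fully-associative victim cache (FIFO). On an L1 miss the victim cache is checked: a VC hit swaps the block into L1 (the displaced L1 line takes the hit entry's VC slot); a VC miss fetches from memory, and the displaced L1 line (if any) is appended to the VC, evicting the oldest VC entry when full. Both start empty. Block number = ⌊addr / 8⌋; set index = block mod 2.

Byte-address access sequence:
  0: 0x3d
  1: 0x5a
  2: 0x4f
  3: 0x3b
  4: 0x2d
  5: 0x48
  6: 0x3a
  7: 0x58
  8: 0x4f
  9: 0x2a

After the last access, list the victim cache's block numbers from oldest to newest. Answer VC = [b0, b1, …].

VC = [9, 7, 11]

0: 0x3d (blk 7, set 1) → MISS  vc=[]
1: 0x5a (blk 11, set 1) → MISS  vc=[7]
2: 0x4f (blk 9, set 1) → MISS  vc=[7, 11]
3: 0x3b (blk 7, set 1) → VC-HIT  vc=[9, 11]
4: 0x2d (blk 5, set 1) → MISS  vc=[9, 11, 7]
5: 0x48 (blk 9, set 1) → VC-HIT  vc=[5, 11, 7]
6: 0x3a (blk 7, set 1) → VC-HIT  vc=[5, 11, 9]
7: 0x58 (blk 11, set 1) → VC-HIT  vc=[5, 7, 9]
8: 0x4f (blk 9, set 1) → VC-HIT  vc=[5, 7, 11]
9: 0x2a (blk 5, set 1) → VC-HIT  vc=[9, 7, 11]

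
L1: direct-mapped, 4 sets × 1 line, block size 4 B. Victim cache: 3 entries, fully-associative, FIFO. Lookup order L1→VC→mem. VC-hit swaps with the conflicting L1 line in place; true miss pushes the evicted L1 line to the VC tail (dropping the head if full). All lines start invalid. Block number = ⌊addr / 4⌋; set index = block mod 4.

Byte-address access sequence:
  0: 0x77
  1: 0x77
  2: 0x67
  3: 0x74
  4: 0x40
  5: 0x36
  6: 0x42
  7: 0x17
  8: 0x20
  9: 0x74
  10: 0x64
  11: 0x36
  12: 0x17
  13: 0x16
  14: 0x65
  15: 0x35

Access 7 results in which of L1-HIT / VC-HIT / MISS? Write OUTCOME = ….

0: 0x77 (blk 29, set 1) → MISS  vc=[]
1: 0x77 (blk 29, set 1) → L1-HIT  vc=[]
2: 0x67 (blk 25, set 1) → MISS  vc=[29]
3: 0x74 (blk 29, set 1) → VC-HIT  vc=[25]
4: 0x40 (blk 16, set 0) → MISS  vc=[25]
5: 0x36 (blk 13, set 1) → MISS  vc=[25, 29]
6: 0x42 (blk 16, set 0) → L1-HIT  vc=[25, 29]
7: 0x17 (blk 5, set 1) → MISS  vc=[25, 29, 13]
8: 0x20 (blk 8, set 0) → MISS  vc=[29, 13, 16]
9: 0x74 (blk 29, set 1) → VC-HIT  vc=[5, 13, 16]
10: 0x64 (blk 25, set 1) → MISS  vc=[13, 16, 29]
11: 0x36 (blk 13, set 1) → VC-HIT  vc=[25, 16, 29]
12: 0x17 (blk 5, set 1) → MISS  vc=[16, 29, 13]
13: 0x16 (blk 5, set 1) → L1-HIT  vc=[16, 29, 13]
14: 0x65 (blk 25, set 1) → MISS  vc=[29, 13, 5]
15: 0x35 (blk 13, set 1) → VC-HIT  vc=[29, 25, 5]

OUTCOME = MISS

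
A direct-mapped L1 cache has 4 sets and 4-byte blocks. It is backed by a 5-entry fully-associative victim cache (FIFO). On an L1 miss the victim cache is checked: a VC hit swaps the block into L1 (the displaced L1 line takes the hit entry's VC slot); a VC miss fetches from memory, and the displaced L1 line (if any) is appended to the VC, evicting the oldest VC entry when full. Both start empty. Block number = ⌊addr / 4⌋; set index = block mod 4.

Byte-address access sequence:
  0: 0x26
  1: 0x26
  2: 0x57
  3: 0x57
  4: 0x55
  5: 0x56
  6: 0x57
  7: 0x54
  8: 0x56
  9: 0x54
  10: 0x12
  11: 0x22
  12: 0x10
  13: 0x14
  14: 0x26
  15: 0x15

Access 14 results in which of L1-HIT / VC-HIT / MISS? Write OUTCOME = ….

OUTCOME = VC-HIT

  [0] addr=0x26 blk=9 s=1: MISS | VC []
  [1] addr=0x26 blk=9 s=1: L1-HIT | VC []
  [2] addr=0x57 blk=21 s=1: MISS | VC [9]
  [3] addr=0x57 blk=21 s=1: L1-HIT | VC [9]
  [4] addr=0x55 blk=21 s=1: L1-HIT | VC [9]
  [5] addr=0x56 blk=21 s=1: L1-HIT | VC [9]
  [6] addr=0x57 blk=21 s=1: L1-HIT | VC [9]
  [7] addr=0x54 blk=21 s=1: L1-HIT | VC [9]
  [8] addr=0x56 blk=21 s=1: L1-HIT | VC [9]
  [9] addr=0x54 blk=21 s=1: L1-HIT | VC [9]
  [10] addr=0x12 blk=4 s=0: MISS | VC [9]
  [11] addr=0x22 blk=8 s=0: MISS | VC [9, 4]
  [12] addr=0x10 blk=4 s=0: VC-HIT | VC [9, 8]
  [13] addr=0x14 blk=5 s=1: MISS | VC [9, 8, 21]
  [14] addr=0x26 blk=9 s=1: VC-HIT | VC [5, 8, 21]
  [15] addr=0x15 blk=5 s=1: VC-HIT | VC [9, 8, 21]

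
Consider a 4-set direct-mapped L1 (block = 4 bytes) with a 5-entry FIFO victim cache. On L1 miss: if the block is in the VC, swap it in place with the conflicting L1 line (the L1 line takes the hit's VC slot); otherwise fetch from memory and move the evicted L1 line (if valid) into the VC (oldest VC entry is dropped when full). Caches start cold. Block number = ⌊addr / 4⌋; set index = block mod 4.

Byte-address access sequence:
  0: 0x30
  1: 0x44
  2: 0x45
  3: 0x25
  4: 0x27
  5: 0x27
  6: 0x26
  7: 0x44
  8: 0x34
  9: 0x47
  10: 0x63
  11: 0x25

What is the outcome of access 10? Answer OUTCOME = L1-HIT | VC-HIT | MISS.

OUTCOME = MISS

  [0] addr=0x30 blk=12 s=0: MISS | VC []
  [1] addr=0x44 blk=17 s=1: MISS | VC []
  [2] addr=0x45 blk=17 s=1: L1-HIT | VC []
  [3] addr=0x25 blk=9 s=1: MISS | VC [17]
  [4] addr=0x27 blk=9 s=1: L1-HIT | VC [17]
  [5] addr=0x27 blk=9 s=1: L1-HIT | VC [17]
  [6] addr=0x26 blk=9 s=1: L1-HIT | VC [17]
  [7] addr=0x44 blk=17 s=1: VC-HIT | VC [9]
  [8] addr=0x34 blk=13 s=1: MISS | VC [9, 17]
  [9] addr=0x47 blk=17 s=1: VC-HIT | VC [9, 13]
  [10] addr=0x63 blk=24 s=0: MISS | VC [9, 13, 12]
  [11] addr=0x25 blk=9 s=1: VC-HIT | VC [17, 13, 12]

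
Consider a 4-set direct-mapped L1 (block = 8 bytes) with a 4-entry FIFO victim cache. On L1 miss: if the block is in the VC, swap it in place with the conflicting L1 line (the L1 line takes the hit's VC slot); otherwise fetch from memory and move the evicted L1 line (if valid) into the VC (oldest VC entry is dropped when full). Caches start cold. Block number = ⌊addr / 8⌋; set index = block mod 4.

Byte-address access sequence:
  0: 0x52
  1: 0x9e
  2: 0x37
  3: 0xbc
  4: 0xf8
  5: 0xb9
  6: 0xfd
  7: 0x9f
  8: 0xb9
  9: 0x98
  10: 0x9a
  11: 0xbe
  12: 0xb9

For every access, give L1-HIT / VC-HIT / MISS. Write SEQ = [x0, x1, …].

0: 0x52 (blk 10, set 2) → MISS  vc=[]
1: 0x9e (blk 19, set 3) → MISS  vc=[]
2: 0x37 (blk 6, set 2) → MISS  vc=[10]
3: 0xbc (blk 23, set 3) → MISS  vc=[10, 19]
4: 0xf8 (blk 31, set 3) → MISS  vc=[10, 19, 23]
5: 0xb9 (blk 23, set 3) → VC-HIT  vc=[10, 19, 31]
6: 0xfd (blk 31, set 3) → VC-HIT  vc=[10, 19, 23]
7: 0x9f (blk 19, set 3) → VC-HIT  vc=[10, 31, 23]
8: 0xb9 (blk 23, set 3) → VC-HIT  vc=[10, 31, 19]
9: 0x98 (blk 19, set 3) → VC-HIT  vc=[10, 31, 23]
10: 0x9a (blk 19, set 3) → L1-HIT  vc=[10, 31, 23]
11: 0xbe (blk 23, set 3) → VC-HIT  vc=[10, 31, 19]
12: 0xb9 (blk 23, set 3) → L1-HIT  vc=[10, 31, 19]

SEQ = [MISS, MISS, MISS, MISS, MISS, VC-HIT, VC-HIT, VC-HIT, VC-HIT, VC-HIT, L1-HIT, VC-HIT, L1-HIT]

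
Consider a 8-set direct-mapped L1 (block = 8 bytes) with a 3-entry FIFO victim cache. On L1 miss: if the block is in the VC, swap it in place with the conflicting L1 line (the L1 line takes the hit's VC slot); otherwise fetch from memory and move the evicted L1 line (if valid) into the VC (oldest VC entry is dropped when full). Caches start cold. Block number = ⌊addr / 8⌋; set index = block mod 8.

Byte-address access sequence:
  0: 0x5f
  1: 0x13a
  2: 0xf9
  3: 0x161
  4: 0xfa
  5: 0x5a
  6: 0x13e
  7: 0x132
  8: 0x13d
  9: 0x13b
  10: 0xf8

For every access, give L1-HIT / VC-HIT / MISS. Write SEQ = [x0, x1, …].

SEQ = [MISS, MISS, MISS, MISS, L1-HIT, L1-HIT, VC-HIT, MISS, L1-HIT, L1-HIT, VC-HIT]

#0 0x5f→b11/s3 MISS; vc=[]
#1 0x13a→b39/s7 MISS; vc=[]
#2 0xf9→b31/s7 MISS; vc=[39]
#3 0x161→b44/s4 MISS; vc=[39]
#4 0xfa→b31/s7 L1-HIT; vc=[39]
#5 0x5a→b11/s3 L1-HIT; vc=[39]
#6 0x13e→b39/s7 VC-HIT; vc=[31]
#7 0x132→b38/s6 MISS; vc=[31]
#8 0x13d→b39/s7 L1-HIT; vc=[31]
#9 0x13b→b39/s7 L1-HIT; vc=[31]
#10 0xf8→b31/s7 VC-HIT; vc=[39]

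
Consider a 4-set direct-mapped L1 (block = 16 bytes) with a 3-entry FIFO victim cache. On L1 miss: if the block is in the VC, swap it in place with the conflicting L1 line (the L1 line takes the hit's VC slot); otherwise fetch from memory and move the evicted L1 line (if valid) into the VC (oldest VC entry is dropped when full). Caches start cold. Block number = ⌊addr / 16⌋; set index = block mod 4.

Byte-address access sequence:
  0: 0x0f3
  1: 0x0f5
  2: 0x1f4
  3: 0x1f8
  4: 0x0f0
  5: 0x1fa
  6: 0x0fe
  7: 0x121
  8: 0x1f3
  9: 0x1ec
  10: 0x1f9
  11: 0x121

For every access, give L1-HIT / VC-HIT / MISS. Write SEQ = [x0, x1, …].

SEQ = [MISS, L1-HIT, MISS, L1-HIT, VC-HIT, VC-HIT, VC-HIT, MISS, VC-HIT, MISS, L1-HIT, VC-HIT]

0: 0xf3 (blk 15, set 3) → MISS  vc=[]
1: 0xf5 (blk 15, set 3) → L1-HIT  vc=[]
2: 0x1f4 (blk 31, set 3) → MISS  vc=[15]
3: 0x1f8 (blk 31, set 3) → L1-HIT  vc=[15]
4: 0xf0 (blk 15, set 3) → VC-HIT  vc=[31]
5: 0x1fa (blk 31, set 3) → VC-HIT  vc=[15]
6: 0xfe (blk 15, set 3) → VC-HIT  vc=[31]
7: 0x121 (blk 18, set 2) → MISS  vc=[31]
8: 0x1f3 (blk 31, set 3) → VC-HIT  vc=[15]
9: 0x1ec (blk 30, set 2) → MISS  vc=[15, 18]
10: 0x1f9 (blk 31, set 3) → L1-HIT  vc=[15, 18]
11: 0x121 (blk 18, set 2) → VC-HIT  vc=[15, 30]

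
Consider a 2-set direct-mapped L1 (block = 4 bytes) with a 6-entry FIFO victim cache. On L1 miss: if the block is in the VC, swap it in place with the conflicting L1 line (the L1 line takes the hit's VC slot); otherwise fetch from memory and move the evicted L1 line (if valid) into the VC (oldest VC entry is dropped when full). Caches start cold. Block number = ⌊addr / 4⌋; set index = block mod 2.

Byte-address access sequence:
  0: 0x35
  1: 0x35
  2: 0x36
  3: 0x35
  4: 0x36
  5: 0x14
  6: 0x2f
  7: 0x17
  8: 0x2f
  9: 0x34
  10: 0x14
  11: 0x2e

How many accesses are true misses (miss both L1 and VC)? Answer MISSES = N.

#0 0x35→b13/s1 MISS; vc=[]
#1 0x35→b13/s1 L1-HIT; vc=[]
#2 0x36→b13/s1 L1-HIT; vc=[]
#3 0x35→b13/s1 L1-HIT; vc=[]
#4 0x36→b13/s1 L1-HIT; vc=[]
#5 0x14→b5/s1 MISS; vc=[13]
#6 0x2f→b11/s1 MISS; vc=[13,5]
#7 0x17→b5/s1 VC-HIT; vc=[13,11]
#8 0x2f→b11/s1 VC-HIT; vc=[13,5]
#9 0x34→b13/s1 VC-HIT; vc=[11,5]
#10 0x14→b5/s1 VC-HIT; vc=[11,13]
#11 0x2e→b11/s1 VC-HIT; vc=[5,13]

MISSES = 3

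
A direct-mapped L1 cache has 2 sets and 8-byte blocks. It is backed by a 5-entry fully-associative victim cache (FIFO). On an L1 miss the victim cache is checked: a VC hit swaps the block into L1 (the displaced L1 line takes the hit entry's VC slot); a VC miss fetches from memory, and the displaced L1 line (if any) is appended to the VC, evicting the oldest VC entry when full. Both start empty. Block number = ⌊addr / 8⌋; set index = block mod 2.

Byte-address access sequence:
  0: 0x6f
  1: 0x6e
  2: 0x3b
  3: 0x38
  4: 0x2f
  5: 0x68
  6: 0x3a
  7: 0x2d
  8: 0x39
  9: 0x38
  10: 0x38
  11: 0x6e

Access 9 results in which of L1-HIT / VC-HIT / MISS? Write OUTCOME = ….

OUTCOME = L1-HIT

0: 0x6f (blk 13, set 1) → MISS  vc=[]
1: 0x6e (blk 13, set 1) → L1-HIT  vc=[]
2: 0x3b (blk 7, set 1) → MISS  vc=[13]
3: 0x38 (blk 7, set 1) → L1-HIT  vc=[13]
4: 0x2f (blk 5, set 1) → MISS  vc=[13, 7]
5: 0x68 (blk 13, set 1) → VC-HIT  vc=[5, 7]
6: 0x3a (blk 7, set 1) → VC-HIT  vc=[5, 13]
7: 0x2d (blk 5, set 1) → VC-HIT  vc=[7, 13]
8: 0x39 (blk 7, set 1) → VC-HIT  vc=[5, 13]
9: 0x38 (blk 7, set 1) → L1-HIT  vc=[5, 13]
10: 0x38 (blk 7, set 1) → L1-HIT  vc=[5, 13]
11: 0x6e (blk 13, set 1) → VC-HIT  vc=[5, 7]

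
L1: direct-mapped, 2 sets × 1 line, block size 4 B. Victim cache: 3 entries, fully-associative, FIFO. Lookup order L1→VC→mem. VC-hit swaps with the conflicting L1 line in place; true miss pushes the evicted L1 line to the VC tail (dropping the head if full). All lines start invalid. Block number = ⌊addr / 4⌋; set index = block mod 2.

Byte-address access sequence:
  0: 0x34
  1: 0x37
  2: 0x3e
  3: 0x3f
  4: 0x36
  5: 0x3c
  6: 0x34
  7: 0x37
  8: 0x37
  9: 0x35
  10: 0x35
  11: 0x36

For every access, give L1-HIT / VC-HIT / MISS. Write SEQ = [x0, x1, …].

SEQ = [MISS, L1-HIT, MISS, L1-HIT, VC-HIT, VC-HIT, VC-HIT, L1-HIT, L1-HIT, L1-HIT, L1-HIT, L1-HIT]

  [0] addr=0x34 blk=13 s=1: MISS | VC []
  [1] addr=0x37 blk=13 s=1: L1-HIT | VC []
  [2] addr=0x3e blk=15 s=1: MISS | VC [13]
  [3] addr=0x3f blk=15 s=1: L1-HIT | VC [13]
  [4] addr=0x36 blk=13 s=1: VC-HIT | VC [15]
  [5] addr=0x3c blk=15 s=1: VC-HIT | VC [13]
  [6] addr=0x34 blk=13 s=1: VC-HIT | VC [15]
  [7] addr=0x37 blk=13 s=1: L1-HIT | VC [15]
  [8] addr=0x37 blk=13 s=1: L1-HIT | VC [15]
  [9] addr=0x35 blk=13 s=1: L1-HIT | VC [15]
  [10] addr=0x35 blk=13 s=1: L1-HIT | VC [15]
  [11] addr=0x36 blk=13 s=1: L1-HIT | VC [15]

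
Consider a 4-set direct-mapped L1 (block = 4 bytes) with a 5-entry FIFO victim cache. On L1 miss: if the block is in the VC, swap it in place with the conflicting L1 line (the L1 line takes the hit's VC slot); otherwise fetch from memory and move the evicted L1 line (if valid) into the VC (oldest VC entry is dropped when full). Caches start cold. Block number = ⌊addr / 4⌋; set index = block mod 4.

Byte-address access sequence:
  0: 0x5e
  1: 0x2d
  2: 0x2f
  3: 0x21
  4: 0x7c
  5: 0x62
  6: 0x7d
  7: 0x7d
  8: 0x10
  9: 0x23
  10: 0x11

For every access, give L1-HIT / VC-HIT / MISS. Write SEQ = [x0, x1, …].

SEQ = [MISS, MISS, L1-HIT, MISS, MISS, MISS, L1-HIT, L1-HIT, MISS, VC-HIT, VC-HIT]

0: 0x5e (blk 23, set 3) → MISS  vc=[]
1: 0x2d (blk 11, set 3) → MISS  vc=[23]
2: 0x2f (blk 11, set 3) → L1-HIT  vc=[23]
3: 0x21 (blk 8, set 0) → MISS  vc=[23]
4: 0x7c (blk 31, set 3) → MISS  vc=[23, 11]
5: 0x62 (blk 24, set 0) → MISS  vc=[23, 11, 8]
6: 0x7d (blk 31, set 3) → L1-HIT  vc=[23, 11, 8]
7: 0x7d (blk 31, set 3) → L1-HIT  vc=[23, 11, 8]
8: 0x10 (blk 4, set 0) → MISS  vc=[23, 11, 8, 24]
9: 0x23 (blk 8, set 0) → VC-HIT  vc=[23, 11, 4, 24]
10: 0x11 (blk 4, set 0) → VC-HIT  vc=[23, 11, 8, 24]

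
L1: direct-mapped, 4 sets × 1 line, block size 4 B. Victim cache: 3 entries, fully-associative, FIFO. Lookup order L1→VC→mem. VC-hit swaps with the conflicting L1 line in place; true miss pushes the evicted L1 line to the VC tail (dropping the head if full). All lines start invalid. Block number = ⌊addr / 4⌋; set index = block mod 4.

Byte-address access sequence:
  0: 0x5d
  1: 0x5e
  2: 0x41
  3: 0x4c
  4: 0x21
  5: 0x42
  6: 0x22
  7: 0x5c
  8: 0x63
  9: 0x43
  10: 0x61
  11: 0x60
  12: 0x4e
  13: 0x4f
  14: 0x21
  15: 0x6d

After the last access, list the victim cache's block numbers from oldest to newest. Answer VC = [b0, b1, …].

VC = [16, 24, 19]

#0 0x5d→b23/s3 MISS; vc=[]
#1 0x5e→b23/s3 L1-HIT; vc=[]
#2 0x41→b16/s0 MISS; vc=[]
#3 0x4c→b19/s3 MISS; vc=[23]
#4 0x21→b8/s0 MISS; vc=[23,16]
#5 0x42→b16/s0 VC-HIT; vc=[23,8]
#6 0x22→b8/s0 VC-HIT; vc=[23,16]
#7 0x5c→b23/s3 VC-HIT; vc=[19,16]
#8 0x63→b24/s0 MISS; vc=[19,16,8]
#9 0x43→b16/s0 VC-HIT; vc=[19,24,8]
#10 0x61→b24/s0 VC-HIT; vc=[19,16,8]
#11 0x60→b24/s0 L1-HIT; vc=[19,16,8]
#12 0x4e→b19/s3 VC-HIT; vc=[23,16,8]
#13 0x4f→b19/s3 L1-HIT; vc=[23,16,8]
#14 0x21→b8/s0 VC-HIT; vc=[23,16,24]
#15 0x6d→b27/s3 MISS; vc=[16,24,19]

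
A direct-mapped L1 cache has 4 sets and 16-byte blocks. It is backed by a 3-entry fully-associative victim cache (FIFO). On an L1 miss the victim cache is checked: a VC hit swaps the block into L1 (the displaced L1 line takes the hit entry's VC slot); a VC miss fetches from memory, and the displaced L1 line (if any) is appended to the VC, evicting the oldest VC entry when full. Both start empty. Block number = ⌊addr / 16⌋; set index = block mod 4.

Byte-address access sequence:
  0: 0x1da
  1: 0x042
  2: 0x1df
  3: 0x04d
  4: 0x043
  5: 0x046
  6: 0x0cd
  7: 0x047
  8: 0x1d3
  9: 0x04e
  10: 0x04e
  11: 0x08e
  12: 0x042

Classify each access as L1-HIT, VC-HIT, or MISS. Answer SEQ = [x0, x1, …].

SEQ = [MISS, MISS, L1-HIT, L1-HIT, L1-HIT, L1-HIT, MISS, VC-HIT, L1-HIT, L1-HIT, L1-HIT, MISS, VC-HIT]

  [0] addr=0x1da blk=29 s=1: MISS | VC []
  [1] addr=0x42 blk=4 s=0: MISS | VC []
  [2] addr=0x1df blk=29 s=1: L1-HIT | VC []
  [3] addr=0x4d blk=4 s=0: L1-HIT | VC []
  [4] addr=0x43 blk=4 s=0: L1-HIT | VC []
  [5] addr=0x46 blk=4 s=0: L1-HIT | VC []
  [6] addr=0xcd blk=12 s=0: MISS | VC [4]
  [7] addr=0x47 blk=4 s=0: VC-HIT | VC [12]
  [8] addr=0x1d3 blk=29 s=1: L1-HIT | VC [12]
  [9] addr=0x4e blk=4 s=0: L1-HIT | VC [12]
  [10] addr=0x4e blk=4 s=0: L1-HIT | VC [12]
  [11] addr=0x8e blk=8 s=0: MISS | VC [12, 4]
  [12] addr=0x42 blk=4 s=0: VC-HIT | VC [12, 8]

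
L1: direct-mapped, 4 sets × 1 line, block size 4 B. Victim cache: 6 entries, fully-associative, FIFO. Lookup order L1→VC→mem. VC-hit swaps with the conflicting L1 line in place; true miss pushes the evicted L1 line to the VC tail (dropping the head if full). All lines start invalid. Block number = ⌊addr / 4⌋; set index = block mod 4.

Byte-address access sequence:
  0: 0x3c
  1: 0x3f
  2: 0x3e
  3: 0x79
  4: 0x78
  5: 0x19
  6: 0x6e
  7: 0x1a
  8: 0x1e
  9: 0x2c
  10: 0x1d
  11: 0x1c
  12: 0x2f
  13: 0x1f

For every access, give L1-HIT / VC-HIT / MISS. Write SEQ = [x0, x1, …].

#0 0x3c→b15/s3 MISS; vc=[]
#1 0x3f→b15/s3 L1-HIT; vc=[]
#2 0x3e→b15/s3 L1-HIT; vc=[]
#3 0x79→b30/s2 MISS; vc=[]
#4 0x78→b30/s2 L1-HIT; vc=[]
#5 0x19→b6/s2 MISS; vc=[30]
#6 0x6e→b27/s3 MISS; vc=[30,15]
#7 0x1a→b6/s2 L1-HIT; vc=[30,15]
#8 0x1e→b7/s3 MISS; vc=[30,15,27]
#9 0x2c→b11/s3 MISS; vc=[30,15,27,7]
#10 0x1d→b7/s3 VC-HIT; vc=[30,15,27,11]
#11 0x1c→b7/s3 L1-HIT; vc=[30,15,27,11]
#12 0x2f→b11/s3 VC-HIT; vc=[30,15,27,7]
#13 0x1f→b7/s3 VC-HIT; vc=[30,15,27,11]

SEQ = [MISS, L1-HIT, L1-HIT, MISS, L1-HIT, MISS, MISS, L1-HIT, MISS, MISS, VC-HIT, L1-HIT, VC-HIT, VC-HIT]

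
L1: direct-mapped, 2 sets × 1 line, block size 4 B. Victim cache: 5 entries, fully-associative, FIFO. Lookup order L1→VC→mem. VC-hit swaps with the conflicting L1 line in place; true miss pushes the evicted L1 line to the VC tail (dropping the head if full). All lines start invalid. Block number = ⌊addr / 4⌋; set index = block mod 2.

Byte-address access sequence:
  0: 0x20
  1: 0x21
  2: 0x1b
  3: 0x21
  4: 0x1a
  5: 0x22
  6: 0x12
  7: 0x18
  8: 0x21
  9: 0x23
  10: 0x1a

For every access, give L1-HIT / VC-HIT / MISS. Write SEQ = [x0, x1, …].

  [0] addr=0x20 blk=8 s=0: MISS | VC []
  [1] addr=0x21 blk=8 s=0: L1-HIT | VC []
  [2] addr=0x1b blk=6 s=0: MISS | VC [8]
  [3] addr=0x21 blk=8 s=0: VC-HIT | VC [6]
  [4] addr=0x1a blk=6 s=0: VC-HIT | VC [8]
  [5] addr=0x22 blk=8 s=0: VC-HIT | VC [6]
  [6] addr=0x12 blk=4 s=0: MISS | VC [6, 8]
  [7] addr=0x18 blk=6 s=0: VC-HIT | VC [4, 8]
  [8] addr=0x21 blk=8 s=0: VC-HIT | VC [4, 6]
  [9] addr=0x23 blk=8 s=0: L1-HIT | VC [4, 6]
  [10] addr=0x1a blk=6 s=0: VC-HIT | VC [4, 8]

SEQ = [MISS, L1-HIT, MISS, VC-HIT, VC-HIT, VC-HIT, MISS, VC-HIT, VC-HIT, L1-HIT, VC-HIT]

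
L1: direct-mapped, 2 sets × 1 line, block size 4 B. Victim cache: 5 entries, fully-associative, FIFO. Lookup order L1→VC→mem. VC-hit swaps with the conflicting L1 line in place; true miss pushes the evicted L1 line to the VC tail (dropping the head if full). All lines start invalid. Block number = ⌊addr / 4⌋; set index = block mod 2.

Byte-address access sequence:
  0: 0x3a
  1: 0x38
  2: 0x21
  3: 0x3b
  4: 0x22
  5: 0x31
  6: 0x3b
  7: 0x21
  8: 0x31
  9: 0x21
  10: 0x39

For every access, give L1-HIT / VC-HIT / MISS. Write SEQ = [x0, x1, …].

SEQ = [MISS, L1-HIT, MISS, VC-HIT, VC-HIT, MISS, VC-HIT, VC-HIT, VC-HIT, VC-HIT, VC-HIT]

#0 0x3a→b14/s0 MISS; vc=[]
#1 0x38→b14/s0 L1-HIT; vc=[]
#2 0x21→b8/s0 MISS; vc=[14]
#3 0x3b→b14/s0 VC-HIT; vc=[8]
#4 0x22→b8/s0 VC-HIT; vc=[14]
#5 0x31→b12/s0 MISS; vc=[14,8]
#6 0x3b→b14/s0 VC-HIT; vc=[12,8]
#7 0x21→b8/s0 VC-HIT; vc=[12,14]
#8 0x31→b12/s0 VC-HIT; vc=[8,14]
#9 0x21→b8/s0 VC-HIT; vc=[12,14]
#10 0x39→b14/s0 VC-HIT; vc=[12,8]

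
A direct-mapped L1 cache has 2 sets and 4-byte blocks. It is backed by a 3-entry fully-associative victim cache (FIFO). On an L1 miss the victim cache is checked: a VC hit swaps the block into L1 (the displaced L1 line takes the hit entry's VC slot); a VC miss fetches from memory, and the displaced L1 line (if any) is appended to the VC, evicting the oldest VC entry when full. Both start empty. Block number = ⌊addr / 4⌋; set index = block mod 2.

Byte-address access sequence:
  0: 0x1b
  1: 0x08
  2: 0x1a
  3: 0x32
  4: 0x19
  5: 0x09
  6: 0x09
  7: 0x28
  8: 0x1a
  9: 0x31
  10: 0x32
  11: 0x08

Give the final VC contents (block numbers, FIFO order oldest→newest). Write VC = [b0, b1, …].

  [0] addr=0x1b blk=6 s=0: MISS | VC []
  [1] addr=0x8 blk=2 s=0: MISS | VC [6]
  [2] addr=0x1a blk=6 s=0: VC-HIT | VC [2]
  [3] addr=0x32 blk=12 s=0: MISS | VC [2, 6]
  [4] addr=0x19 blk=6 s=0: VC-HIT | VC [2, 12]
  [5] addr=0x9 blk=2 s=0: VC-HIT | VC [6, 12]
  [6] addr=0x9 blk=2 s=0: L1-HIT | VC [6, 12]
  [7] addr=0x28 blk=10 s=0: MISS | VC [6, 12, 2]
  [8] addr=0x1a blk=6 s=0: VC-HIT | VC [10, 12, 2]
  [9] addr=0x31 blk=12 s=0: VC-HIT | VC [10, 6, 2]
  [10] addr=0x32 blk=12 s=0: L1-HIT | VC [10, 6, 2]
  [11] addr=0x8 blk=2 s=0: VC-HIT | VC [10, 6, 12]

VC = [10, 6, 12]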